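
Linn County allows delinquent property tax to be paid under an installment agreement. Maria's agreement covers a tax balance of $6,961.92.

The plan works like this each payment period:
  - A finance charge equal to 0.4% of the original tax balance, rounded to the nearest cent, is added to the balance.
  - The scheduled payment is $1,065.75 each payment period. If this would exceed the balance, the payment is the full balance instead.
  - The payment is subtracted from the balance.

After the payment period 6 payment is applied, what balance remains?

$734.52

Payment period 1: opening $6,961.92; interest $27.85 → $6,989.77; payment $1,065.75; balance $5,924.02
Payment period 2: opening $5,924.02; interest $27.85 → $5,951.87; payment $1,065.75; balance $4,886.12
Payment period 3: opening $4,886.12; interest $27.85 → $4,913.97; payment $1,065.75; balance $3,848.22
Payment period 4: opening $3,848.22; interest $27.85 → $3,876.07; payment $1,065.75; balance $2,810.32
Payment period 5: opening $2,810.32; interest $27.85 → $2,838.17; payment $1,065.75; balance $1,772.42
Payment period 6: opening $1,772.42; interest $27.85 → $1,800.27; payment $1,065.75; balance $734.52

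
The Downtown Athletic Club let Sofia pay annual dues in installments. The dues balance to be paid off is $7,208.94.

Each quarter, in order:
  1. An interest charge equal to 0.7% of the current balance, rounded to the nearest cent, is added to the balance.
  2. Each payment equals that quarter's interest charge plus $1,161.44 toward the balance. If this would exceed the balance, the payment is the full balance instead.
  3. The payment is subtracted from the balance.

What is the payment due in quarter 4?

Quarter 1: $7,208.94 +$50.46 interest = $7,259.40; pay $1,211.90 → $6,047.50
Quarter 2: $6,047.50 +$42.33 interest = $6,089.83; pay $1,203.77 → $4,886.06
Quarter 3: $4,886.06 +$34.20 interest = $4,920.26; pay $1,195.64 → $3,724.62
Quarter 4: $3,724.62 +$26.07 interest = $3,750.69; pay $1,187.51 → $2,563.18

$1,187.51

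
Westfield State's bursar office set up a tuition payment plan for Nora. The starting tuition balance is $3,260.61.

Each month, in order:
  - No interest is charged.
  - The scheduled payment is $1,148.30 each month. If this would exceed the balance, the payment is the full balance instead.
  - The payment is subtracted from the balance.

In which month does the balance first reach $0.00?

Month 1: opening $3,260.61; payment $1,148.30; balance $2,112.31
Month 2: opening $2,112.31; payment $1,148.30; balance $964.01
Month 3: opening $964.01; payment $964.01; balance $0.00
Balance reaches $0.00 in month 3.

3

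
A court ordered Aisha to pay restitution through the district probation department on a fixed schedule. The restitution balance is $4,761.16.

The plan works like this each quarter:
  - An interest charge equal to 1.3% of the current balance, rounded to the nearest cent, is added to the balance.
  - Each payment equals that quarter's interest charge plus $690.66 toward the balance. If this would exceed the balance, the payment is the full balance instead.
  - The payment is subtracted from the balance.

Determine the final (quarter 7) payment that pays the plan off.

$625.22

Quarter 1: opening $4,761.16; interest $61.90 → $4,823.06; payment $752.56; balance $4,070.50
Quarter 2: opening $4,070.50; interest $52.92 → $4,123.42; payment $743.58; balance $3,379.84
Quarter 3: opening $3,379.84; interest $43.94 → $3,423.78; payment $734.60; balance $2,689.18
Quarter 4: opening $2,689.18; interest $34.96 → $2,724.14; payment $725.62; balance $1,998.52
Quarter 5: opening $1,998.52; interest $25.98 → $2,024.50; payment $716.64; balance $1,307.86
Quarter 6: opening $1,307.86; interest $17.00 → $1,324.86; payment $707.66; balance $617.20
Quarter 7: opening $617.20; interest $8.02 → $625.22; payment $625.22; balance $0.00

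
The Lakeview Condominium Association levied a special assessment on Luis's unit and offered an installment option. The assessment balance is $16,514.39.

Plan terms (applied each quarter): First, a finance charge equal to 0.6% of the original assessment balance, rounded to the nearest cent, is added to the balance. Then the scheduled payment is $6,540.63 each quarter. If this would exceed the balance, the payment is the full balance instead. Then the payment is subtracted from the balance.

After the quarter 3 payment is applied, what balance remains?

Quarter 1: $16,514.39 +$99.09 interest = $16,613.48; pay $6,540.63 → $10,072.85
Quarter 2: $10,072.85 +$99.09 interest = $10,171.94; pay $6,540.63 → $3,631.31
Quarter 3: $3,631.31 +$99.09 interest = $3,730.40; pay $3,730.40 → $0.00

$0.00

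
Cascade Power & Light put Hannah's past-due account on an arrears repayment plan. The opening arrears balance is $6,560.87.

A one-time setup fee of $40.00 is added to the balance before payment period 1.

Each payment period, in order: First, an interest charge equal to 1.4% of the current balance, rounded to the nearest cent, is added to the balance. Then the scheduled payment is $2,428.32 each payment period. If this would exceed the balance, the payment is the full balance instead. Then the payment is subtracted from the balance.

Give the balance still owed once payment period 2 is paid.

$1,896.35

Payment period 1: $6,600.87 +$92.41 interest = $6,693.28; pay $2,428.32 → $4,264.96
Payment period 2: $4,264.96 +$59.71 interest = $4,324.67; pay $2,428.32 → $1,896.35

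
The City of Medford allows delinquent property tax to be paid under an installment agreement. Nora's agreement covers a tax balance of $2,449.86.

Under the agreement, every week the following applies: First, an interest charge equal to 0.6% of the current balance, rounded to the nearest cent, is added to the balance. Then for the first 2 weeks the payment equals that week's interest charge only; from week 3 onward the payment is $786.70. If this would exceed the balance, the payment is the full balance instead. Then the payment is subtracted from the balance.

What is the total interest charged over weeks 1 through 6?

Week 1: $2,449.86 +$14.70 interest = $2,464.56; pay $14.70 → $2,449.86
Week 2: $2,449.86 +$14.70 interest = $2,464.56; pay $14.70 → $2,449.86
Week 3: $2,449.86 +$14.70 interest = $2,464.56; pay $786.70 → $1,677.86
Week 4: $1,677.86 +$10.07 interest = $1,687.93; pay $786.70 → $901.23
Week 5: $901.23 +$5.41 interest = $906.64; pay $786.70 → $119.94
Week 6: $119.94 +$0.72 interest = $120.66; pay $120.66 → $0.00
Total interest: $14.70 + $14.70 + $14.70 + $10.07 + $5.41 + $0.72 = $60.30

$60.30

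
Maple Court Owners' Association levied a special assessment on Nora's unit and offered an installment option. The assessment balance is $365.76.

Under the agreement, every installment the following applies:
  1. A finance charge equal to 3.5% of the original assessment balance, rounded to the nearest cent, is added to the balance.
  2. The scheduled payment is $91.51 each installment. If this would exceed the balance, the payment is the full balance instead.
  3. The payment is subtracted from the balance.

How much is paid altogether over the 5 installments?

Installment 1: $365.76 +$12.80 interest = $378.56; pay $91.51 → $287.05
Installment 2: $287.05 +$12.80 interest = $299.85; pay $91.51 → $208.34
Installment 3: $208.34 +$12.80 interest = $221.14; pay $91.51 → $129.63
Installment 4: $129.63 +$12.80 interest = $142.43; pay $91.51 → $50.92
Installment 5: $50.92 +$12.80 interest = $63.72; pay $63.72 → $0.00
Total paid: $429.76

$429.76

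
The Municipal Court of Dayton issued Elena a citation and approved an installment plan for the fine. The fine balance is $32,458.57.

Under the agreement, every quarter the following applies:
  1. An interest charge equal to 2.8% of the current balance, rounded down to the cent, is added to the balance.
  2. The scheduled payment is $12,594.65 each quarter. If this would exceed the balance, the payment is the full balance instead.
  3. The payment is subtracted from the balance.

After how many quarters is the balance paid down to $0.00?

3

Quarter 1: $32,458.57 +$908.83 interest = $33,367.40; pay $12,594.65 → $20,772.75
Quarter 2: $20,772.75 +$581.63 interest = $21,354.38; pay $12,594.65 → $8,759.73
Quarter 3: $8,759.73 +$245.27 interest = $9,005.00; pay $9,005.00 → $0.00
Balance reaches $0.00 in quarter 3.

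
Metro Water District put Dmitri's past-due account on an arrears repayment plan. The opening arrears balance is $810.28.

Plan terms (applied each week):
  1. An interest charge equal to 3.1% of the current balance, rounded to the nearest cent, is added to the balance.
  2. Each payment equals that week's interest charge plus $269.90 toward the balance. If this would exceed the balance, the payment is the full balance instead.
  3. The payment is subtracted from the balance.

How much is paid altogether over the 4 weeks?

$860.55

Week 1: opening $810.28; interest $25.12 → $835.40; payment $295.02; balance $540.38
Week 2: opening $540.38; interest $16.75 → $557.13; payment $286.65; balance $270.48
Week 3: opening $270.48; interest $8.38 → $278.86; payment $278.28; balance $0.58
Week 4: opening $0.58; interest $0.02 → $0.60; payment $0.60; balance $0.00
Total paid: $860.55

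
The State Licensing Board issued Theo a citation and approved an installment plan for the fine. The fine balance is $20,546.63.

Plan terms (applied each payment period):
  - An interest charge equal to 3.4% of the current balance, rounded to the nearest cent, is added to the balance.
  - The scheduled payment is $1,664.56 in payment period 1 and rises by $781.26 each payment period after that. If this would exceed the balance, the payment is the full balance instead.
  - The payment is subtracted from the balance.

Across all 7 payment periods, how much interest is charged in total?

Payment period 1: $20,546.63 +$698.59 interest = $21,245.22; pay $1,664.56 → $19,580.66
Payment period 2: $19,580.66 +$665.74 interest = $20,246.40; pay $2,445.82 → $17,800.58
Payment period 3: $17,800.58 +$605.22 interest = $18,405.80; pay $3,227.08 → $15,178.72
Payment period 4: $15,178.72 +$516.08 interest = $15,694.80; pay $4,008.34 → $11,686.46
Payment period 5: $11,686.46 +$397.34 interest = $12,083.80; pay $4,789.60 → $7,294.20
Payment period 6: $7,294.20 +$248.00 interest = $7,542.20; pay $5,570.86 → $1,971.34
Payment period 7: $1,971.34 +$67.03 interest = $2,038.37; pay $2,038.37 → $0.00
Total interest: $698.59 + $665.74 + $605.22 + $516.08 + $397.34 + $248.00 + $67.03 = $3,198.00

$3,198.00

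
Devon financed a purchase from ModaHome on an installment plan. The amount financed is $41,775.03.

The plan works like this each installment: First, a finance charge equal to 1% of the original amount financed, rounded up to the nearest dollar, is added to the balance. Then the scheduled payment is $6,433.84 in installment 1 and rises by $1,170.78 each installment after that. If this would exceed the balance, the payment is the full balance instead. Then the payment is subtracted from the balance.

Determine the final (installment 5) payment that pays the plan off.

Installment 1: opening $41,775.03; interest $418.00 → $42,193.03; payment $6,433.84; balance $35,759.19
Installment 2: opening $35,759.19; interest $418.00 → $36,177.19; payment $7,604.62; balance $28,572.57
Installment 3: opening $28,572.57; interest $418.00 → $28,990.57; payment $8,775.40; balance $20,215.17
Installment 4: opening $20,215.17; interest $418.00 → $20,633.17; payment $9,946.18; balance $10,686.99
Installment 5: opening $10,686.99; interest $418.00 → $11,104.99; payment $11,104.99; balance $0.00

$11,104.99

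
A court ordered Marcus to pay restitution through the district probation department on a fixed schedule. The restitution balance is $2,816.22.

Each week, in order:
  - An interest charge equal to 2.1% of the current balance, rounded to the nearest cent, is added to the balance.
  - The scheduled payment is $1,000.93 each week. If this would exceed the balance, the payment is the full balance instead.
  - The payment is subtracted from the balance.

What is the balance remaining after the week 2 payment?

$912.86

Week 1: opening $2,816.22; interest $59.14 → $2,875.36; payment $1,000.93; balance $1,874.43
Week 2: opening $1,874.43; interest $39.36 → $1,913.79; payment $1,000.93; balance $912.86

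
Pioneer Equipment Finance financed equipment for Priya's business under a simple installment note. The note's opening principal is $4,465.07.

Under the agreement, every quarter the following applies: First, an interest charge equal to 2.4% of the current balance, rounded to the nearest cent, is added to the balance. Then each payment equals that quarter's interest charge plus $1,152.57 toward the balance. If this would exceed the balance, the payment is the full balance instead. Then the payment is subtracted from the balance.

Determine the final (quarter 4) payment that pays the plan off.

$1,031.54

Quarter 1: opening $4,465.07; interest $107.16 → $4,572.23; payment $1,259.73; balance $3,312.50
Quarter 2: opening $3,312.50; interest $79.50 → $3,392.00; payment $1,232.07; balance $2,159.93
Quarter 3: opening $2,159.93; interest $51.84 → $2,211.77; payment $1,204.41; balance $1,007.36
Quarter 4: opening $1,007.36; interest $24.18 → $1,031.54; payment $1,031.54; balance $0.00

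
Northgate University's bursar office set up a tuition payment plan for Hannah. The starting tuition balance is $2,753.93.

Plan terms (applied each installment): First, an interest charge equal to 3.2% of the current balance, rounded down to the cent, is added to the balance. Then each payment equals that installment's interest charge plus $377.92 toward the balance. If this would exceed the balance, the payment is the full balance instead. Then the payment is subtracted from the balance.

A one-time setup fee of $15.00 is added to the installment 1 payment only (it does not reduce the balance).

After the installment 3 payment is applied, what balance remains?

Installment 1: $2,753.93 +$88.12 interest = $2,842.05; pay $466.04 (+ $15.00 fee) → $2,376.01
Installment 2: $2,376.01 +$76.03 interest = $2,452.04; pay $453.95 → $1,998.09
Installment 3: $1,998.09 +$63.93 interest = $2,062.02; pay $441.85 → $1,620.17

$1,620.17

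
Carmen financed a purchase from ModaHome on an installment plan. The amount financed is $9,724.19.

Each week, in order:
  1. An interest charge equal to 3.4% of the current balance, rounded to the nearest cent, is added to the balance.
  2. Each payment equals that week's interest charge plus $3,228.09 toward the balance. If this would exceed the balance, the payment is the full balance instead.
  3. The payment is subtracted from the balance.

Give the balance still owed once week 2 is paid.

Week 1: opening $9,724.19; interest $330.62 → $10,054.81; payment $3,558.71; balance $6,496.10
Week 2: opening $6,496.10; interest $220.87 → $6,716.97; payment $3,448.96; balance $3,268.01

$3,268.01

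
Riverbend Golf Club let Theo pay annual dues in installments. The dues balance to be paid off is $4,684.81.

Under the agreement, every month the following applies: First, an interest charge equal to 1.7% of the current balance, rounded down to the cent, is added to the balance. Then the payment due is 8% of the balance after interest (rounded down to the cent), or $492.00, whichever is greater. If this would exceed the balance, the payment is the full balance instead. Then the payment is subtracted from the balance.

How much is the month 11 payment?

$234.91

Month 1: $4,684.81 +$79.64 interest = $4,764.45; pay $492.00 → $4,272.45
Month 2: $4,272.45 +$72.63 interest = $4,345.08; pay $492.00 → $3,853.08
Month 3: $3,853.08 +$65.50 interest = $3,918.58; pay $492.00 → $3,426.58
Month 4: $3,426.58 +$58.25 interest = $3,484.83; pay $492.00 → $2,992.83
Month 5: $2,992.83 +$50.87 interest = $3,043.70; pay $492.00 → $2,551.70
Month 6: $2,551.70 +$43.37 interest = $2,595.07; pay $492.00 → $2,103.07
Month 7: $2,103.07 +$35.75 interest = $2,138.82; pay $492.00 → $1,646.82
Month 8: $1,646.82 +$27.99 interest = $1,674.81; pay $492.00 → $1,182.81
Month 9: $1,182.81 +$20.10 interest = $1,202.91; pay $492.00 → $710.91
Month 10: $710.91 +$12.08 interest = $722.99; pay $492.00 → $230.99
Month 11: $230.99 +$3.92 interest = $234.91; pay $234.91 → $0.00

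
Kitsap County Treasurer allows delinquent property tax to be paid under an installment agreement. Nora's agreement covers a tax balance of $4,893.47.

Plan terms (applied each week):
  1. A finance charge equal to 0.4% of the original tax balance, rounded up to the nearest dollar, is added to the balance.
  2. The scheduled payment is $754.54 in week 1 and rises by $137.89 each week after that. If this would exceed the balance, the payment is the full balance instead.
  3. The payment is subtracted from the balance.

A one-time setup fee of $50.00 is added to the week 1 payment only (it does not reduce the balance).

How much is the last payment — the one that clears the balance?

# | Opening | Interest | Payment | Fee | End bal
1 | $4,893.47 | $20.00 | $754.54 | $50.00 | $4,158.93
2 | $4,158.93 | $20.00 | $892.43 | — | $3,286.50
3 | $3,286.50 | $20.00 | $1,030.32 | — | $2,276.18
4 | $2,276.18 | $20.00 | $1,168.21 | — | $1,127.97
5 | $1,127.97 | $20.00 | $1,147.97 | — | $0.00

$1,147.97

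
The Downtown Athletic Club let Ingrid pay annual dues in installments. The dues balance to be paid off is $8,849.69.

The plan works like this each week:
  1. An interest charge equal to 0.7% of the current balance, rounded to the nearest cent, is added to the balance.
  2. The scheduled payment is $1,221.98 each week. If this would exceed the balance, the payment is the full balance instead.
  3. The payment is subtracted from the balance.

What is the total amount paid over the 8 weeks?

$9,114.70

Week 1: opening $8,849.69; interest $61.95 → $8,911.64; payment $1,221.98; balance $7,689.66
Week 2: opening $7,689.66; interest $53.83 → $7,743.49; payment $1,221.98; balance $6,521.51
Week 3: opening $6,521.51; interest $45.65 → $6,567.16; payment $1,221.98; balance $5,345.18
Week 4: opening $5,345.18; interest $37.42 → $5,382.60; payment $1,221.98; balance $4,160.62
Week 5: opening $4,160.62; interest $29.12 → $4,189.74; payment $1,221.98; balance $2,967.76
Week 6: opening $2,967.76; interest $20.77 → $2,988.53; payment $1,221.98; balance $1,766.55
Week 7: opening $1,766.55; interest $12.37 → $1,778.92; payment $1,221.98; balance $556.94
Week 8: opening $556.94; interest $3.90 → $560.84; payment $560.84; balance $0.00
Total paid: $9,114.70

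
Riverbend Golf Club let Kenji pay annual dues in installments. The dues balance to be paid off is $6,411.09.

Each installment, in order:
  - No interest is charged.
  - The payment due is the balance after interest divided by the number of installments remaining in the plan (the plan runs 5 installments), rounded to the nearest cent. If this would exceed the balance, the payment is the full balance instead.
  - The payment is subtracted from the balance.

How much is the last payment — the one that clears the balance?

# | Opening | Payment | End bal
1 | $6,411.09 | $1,282.22 | $5,128.87
2 | $5,128.87 | $1,282.22 | $3,846.65
3 | $3,846.65 | $1,282.22 | $2,564.43
4 | $2,564.43 | $1,282.22 | $1,282.21
5 | $1,282.21 | $1,282.21 | $0.00

$1,282.21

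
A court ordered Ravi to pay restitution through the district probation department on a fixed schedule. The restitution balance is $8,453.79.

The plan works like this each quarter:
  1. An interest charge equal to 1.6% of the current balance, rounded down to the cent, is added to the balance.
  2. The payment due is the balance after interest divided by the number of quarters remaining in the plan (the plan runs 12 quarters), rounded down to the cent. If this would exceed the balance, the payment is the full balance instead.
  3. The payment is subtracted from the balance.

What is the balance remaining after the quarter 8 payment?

# | Opening | Interest | Payment | End bal
1 | $8,453.79 | $135.26 | $715.75 | $7,873.30
2 | $7,873.30 | $125.97 | $727.20 | $7,272.07
3 | $7,272.07 | $116.35 | $738.84 | $6,649.58
4 | $6,649.58 | $106.39 | $750.66 | $6,005.31
5 | $6,005.31 | $96.08 | $762.67 | $5,338.72
6 | $5,338.72 | $85.41 | $774.87 | $4,649.26
7 | $4,649.26 | $74.38 | $787.27 | $3,936.37
8 | $3,936.37 | $62.98 | $799.87 | $3,199.48

$3,199.48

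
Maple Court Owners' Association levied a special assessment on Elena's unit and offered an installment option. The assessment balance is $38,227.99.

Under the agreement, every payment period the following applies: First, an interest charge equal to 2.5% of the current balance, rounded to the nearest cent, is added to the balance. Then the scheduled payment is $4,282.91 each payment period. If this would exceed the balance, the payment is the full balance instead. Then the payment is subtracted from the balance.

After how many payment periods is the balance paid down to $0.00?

11

# | Opening | Interest | Payment | End bal
1 | $38,227.99 | $955.70 | $4,282.91 | $34,900.78
2 | $34,900.78 | $872.52 | $4,282.91 | $31,490.39
3 | $31,490.39 | $787.26 | $4,282.91 | $27,994.74
4 | $27,994.74 | $699.87 | $4,282.91 | $24,411.70
5 | $24,411.70 | $610.29 | $4,282.91 | $20,739.08
6 | $20,739.08 | $518.48 | $4,282.91 | $16,974.65
7 | $16,974.65 | $424.37 | $4,282.91 | $13,116.11
8 | $13,116.11 | $327.90 | $4,282.91 | $9,161.10
9 | $9,161.10 | $229.03 | $4,282.91 | $5,107.22
10 | $5,107.22 | $127.68 | $4,282.91 | $951.99
11 | $951.99 | $23.80 | $975.79 | $0.00
Balance reaches $0.00 in payment period 11.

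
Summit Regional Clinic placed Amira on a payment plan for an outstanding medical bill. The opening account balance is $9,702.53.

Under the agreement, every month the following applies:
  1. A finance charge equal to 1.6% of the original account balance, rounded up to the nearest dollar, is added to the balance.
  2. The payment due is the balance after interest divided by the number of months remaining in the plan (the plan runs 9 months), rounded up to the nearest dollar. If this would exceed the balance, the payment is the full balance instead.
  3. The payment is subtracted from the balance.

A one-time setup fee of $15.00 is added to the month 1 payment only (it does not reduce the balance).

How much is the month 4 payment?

Month 1: $9,702.53 +$156.00 interest = $9,858.53; pay $1,096.00 (+ $15.00 fee) → $8,762.53
Month 2: $8,762.53 +$156.00 interest = $8,918.53; pay $1,115.00 → $7,803.53
Month 3: $7,803.53 +$156.00 interest = $7,959.53; pay $1,138.00 → $6,821.53
Month 4: $6,821.53 +$156.00 interest = $6,977.53; pay $1,163.00 → $5,814.53

$1,163.00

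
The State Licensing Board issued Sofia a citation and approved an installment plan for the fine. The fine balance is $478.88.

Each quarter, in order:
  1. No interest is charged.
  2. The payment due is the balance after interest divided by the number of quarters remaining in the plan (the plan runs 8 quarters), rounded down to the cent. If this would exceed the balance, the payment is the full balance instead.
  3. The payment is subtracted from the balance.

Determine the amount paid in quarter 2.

$59.86

Quarter 1: opening $478.88; payment $59.86; balance $419.02
Quarter 2: opening $419.02; payment $59.86; balance $359.16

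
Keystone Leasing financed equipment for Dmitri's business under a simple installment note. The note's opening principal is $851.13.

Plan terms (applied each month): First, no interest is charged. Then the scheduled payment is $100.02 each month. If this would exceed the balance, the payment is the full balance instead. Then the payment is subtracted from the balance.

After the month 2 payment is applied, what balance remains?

# | Opening | Payment | End bal
1 | $851.13 | $100.02 | $751.11
2 | $751.11 | $100.02 | $651.09

$651.09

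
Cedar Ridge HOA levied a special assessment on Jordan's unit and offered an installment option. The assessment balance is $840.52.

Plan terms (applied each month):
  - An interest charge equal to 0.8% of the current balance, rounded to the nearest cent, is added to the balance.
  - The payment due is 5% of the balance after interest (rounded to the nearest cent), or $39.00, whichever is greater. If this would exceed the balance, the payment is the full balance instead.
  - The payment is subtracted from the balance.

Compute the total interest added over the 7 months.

Month 1: $840.52 +$6.72 interest = $847.24; pay $42.36 → $804.88
Month 2: $804.88 +$6.44 interest = $811.32; pay $40.57 → $770.75
Month 3: $770.75 +$6.17 interest = $776.92; pay $39.00 → $737.92
Month 4: $737.92 +$5.90 interest = $743.82; pay $39.00 → $704.82
Month 5: $704.82 +$5.64 interest = $710.46; pay $39.00 → $671.46
Month 6: $671.46 +$5.37 interest = $676.83; pay $39.00 → $637.83
Month 7: $637.83 +$5.10 interest = $642.93; pay $39.00 → $603.93
Total interest: $6.72 + $6.44 + $6.17 + $5.90 + $5.64 + $5.37 + $5.10 = $41.34

$41.34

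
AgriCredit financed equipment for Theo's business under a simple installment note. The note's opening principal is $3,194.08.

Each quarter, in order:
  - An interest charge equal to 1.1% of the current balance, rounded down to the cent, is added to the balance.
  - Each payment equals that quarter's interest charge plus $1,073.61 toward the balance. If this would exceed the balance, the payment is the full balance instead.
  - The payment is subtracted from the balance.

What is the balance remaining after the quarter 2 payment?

$1,046.86

Quarter 1: opening $3,194.08; interest $35.13 → $3,229.21; payment $1,108.74; balance $2,120.47
Quarter 2: opening $2,120.47; interest $23.32 → $2,143.79; payment $1,096.93; balance $1,046.86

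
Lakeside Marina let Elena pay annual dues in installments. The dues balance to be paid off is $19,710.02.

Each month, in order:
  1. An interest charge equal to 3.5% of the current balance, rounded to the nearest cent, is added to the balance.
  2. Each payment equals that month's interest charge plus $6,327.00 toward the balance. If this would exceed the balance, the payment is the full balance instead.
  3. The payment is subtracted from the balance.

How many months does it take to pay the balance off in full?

4

Month 1: $19,710.02 +$689.85 interest = $20,399.87; pay $7,016.85 → $13,383.02
Month 2: $13,383.02 +$468.41 interest = $13,851.43; pay $6,795.41 → $7,056.02
Month 3: $7,056.02 +$246.96 interest = $7,302.98; pay $6,573.96 → $729.02
Month 4: $729.02 +$25.52 interest = $754.54; pay $754.54 → $0.00
Balance reaches $0.00 in month 4.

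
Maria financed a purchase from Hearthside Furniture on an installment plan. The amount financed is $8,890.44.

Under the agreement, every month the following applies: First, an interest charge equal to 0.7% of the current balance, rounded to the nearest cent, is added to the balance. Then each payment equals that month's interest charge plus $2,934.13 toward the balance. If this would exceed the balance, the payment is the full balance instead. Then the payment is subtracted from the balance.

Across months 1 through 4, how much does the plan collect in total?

Month 1: $8,890.44 +$62.23 interest = $8,952.67; pay $2,996.36 → $5,956.31
Month 2: $5,956.31 +$41.69 interest = $5,998.00; pay $2,975.82 → $3,022.18
Month 3: $3,022.18 +$21.16 interest = $3,043.34; pay $2,955.29 → $88.05
Month 4: $88.05 +$0.62 interest = $88.67; pay $88.67 → $0.00
Total paid: $9,016.14

$9,016.14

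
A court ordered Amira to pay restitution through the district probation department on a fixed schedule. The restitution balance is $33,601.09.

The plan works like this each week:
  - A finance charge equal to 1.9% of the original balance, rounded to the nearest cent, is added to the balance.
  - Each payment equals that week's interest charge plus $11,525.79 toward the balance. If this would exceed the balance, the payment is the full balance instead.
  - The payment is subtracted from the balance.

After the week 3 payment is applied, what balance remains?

Week 1: $33,601.09 +$638.42 interest = $34,239.51; pay $12,164.21 → $22,075.30
Week 2: $22,075.30 +$638.42 interest = $22,713.72; pay $12,164.21 → $10,549.51
Week 3: $10,549.51 +$638.42 interest = $11,187.93; pay $11,187.93 → $0.00

$0.00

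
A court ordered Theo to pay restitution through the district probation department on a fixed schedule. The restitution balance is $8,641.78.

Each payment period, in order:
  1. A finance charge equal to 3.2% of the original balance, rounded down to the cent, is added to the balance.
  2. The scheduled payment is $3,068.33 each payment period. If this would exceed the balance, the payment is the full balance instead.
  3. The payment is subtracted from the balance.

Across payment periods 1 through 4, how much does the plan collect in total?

Payment period 1: opening $8,641.78; interest $276.53 → $8,918.31; payment $3,068.33; balance $5,849.98
Payment period 2: opening $5,849.98; interest $276.53 → $6,126.51; payment $3,068.33; balance $3,058.18
Payment period 3: opening $3,058.18; interest $276.53 → $3,334.71; payment $3,068.33; balance $266.38
Payment period 4: opening $266.38; interest $276.53 → $542.91; payment $542.91; balance $0.00
Total paid: $9,747.90

$9,747.90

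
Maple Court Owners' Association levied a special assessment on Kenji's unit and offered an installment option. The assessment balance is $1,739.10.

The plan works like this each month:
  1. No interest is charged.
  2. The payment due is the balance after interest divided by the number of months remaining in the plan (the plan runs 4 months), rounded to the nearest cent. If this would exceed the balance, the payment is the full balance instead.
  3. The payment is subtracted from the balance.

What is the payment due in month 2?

$434.77

# | Opening | Payment | End bal
1 | $1,739.10 | $434.78 | $1,304.32
2 | $1,304.32 | $434.77 | $869.55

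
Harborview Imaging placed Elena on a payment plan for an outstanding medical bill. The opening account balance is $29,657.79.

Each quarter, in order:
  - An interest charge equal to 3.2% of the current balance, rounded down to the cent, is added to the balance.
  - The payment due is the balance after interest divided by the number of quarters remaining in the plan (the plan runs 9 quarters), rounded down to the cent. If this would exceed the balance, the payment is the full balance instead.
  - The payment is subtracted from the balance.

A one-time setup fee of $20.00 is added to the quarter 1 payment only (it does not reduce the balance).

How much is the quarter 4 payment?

$3,737.79

Quarter 1: $29,657.79 +$949.04 interest = $30,606.83; pay $3,400.75 (+ $20.00 fee) → $27,206.08
Quarter 2: $27,206.08 +$870.59 interest = $28,076.67; pay $3,509.58 → $24,567.09
Quarter 3: $24,567.09 +$786.14 interest = $25,353.23; pay $3,621.89 → $21,731.34
Quarter 4: $21,731.34 +$695.40 interest = $22,426.74; pay $3,737.79 → $18,688.95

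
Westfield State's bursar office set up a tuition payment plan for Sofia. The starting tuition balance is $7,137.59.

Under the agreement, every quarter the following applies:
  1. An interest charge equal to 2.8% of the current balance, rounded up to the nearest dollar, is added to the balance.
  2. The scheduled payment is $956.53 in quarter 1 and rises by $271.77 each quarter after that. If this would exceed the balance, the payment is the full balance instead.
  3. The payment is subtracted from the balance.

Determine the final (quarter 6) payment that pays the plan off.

$354.24

Quarter 1: opening $7,137.59; interest $200.00 → $7,337.59; payment $956.53; balance $6,381.06
Quarter 2: opening $6,381.06; interest $179.00 → $6,560.06; payment $1,228.30; balance $5,331.76
Quarter 3: opening $5,331.76; interest $150.00 → $5,481.76; payment $1,500.07; balance $3,981.69
Quarter 4: opening $3,981.69; interest $112.00 → $4,093.69; payment $1,771.84; balance $2,321.85
Quarter 5: opening $2,321.85; interest $66.00 → $2,387.85; payment $2,043.61; balance $344.24
Quarter 6: opening $344.24; interest $10.00 → $354.24; payment $354.24; balance $0.00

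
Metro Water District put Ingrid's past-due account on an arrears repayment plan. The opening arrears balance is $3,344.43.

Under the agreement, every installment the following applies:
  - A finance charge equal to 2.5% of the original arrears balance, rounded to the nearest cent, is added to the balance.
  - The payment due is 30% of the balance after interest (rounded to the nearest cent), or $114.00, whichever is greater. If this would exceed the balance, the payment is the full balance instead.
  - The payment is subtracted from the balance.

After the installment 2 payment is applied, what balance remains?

Installment 1: opening $3,344.43; interest $83.61 → $3,428.04; payment $1,028.41; balance $2,399.63
Installment 2: opening $2,399.63; interest $83.61 → $2,483.24; payment $744.97; balance $1,738.27

$1,738.27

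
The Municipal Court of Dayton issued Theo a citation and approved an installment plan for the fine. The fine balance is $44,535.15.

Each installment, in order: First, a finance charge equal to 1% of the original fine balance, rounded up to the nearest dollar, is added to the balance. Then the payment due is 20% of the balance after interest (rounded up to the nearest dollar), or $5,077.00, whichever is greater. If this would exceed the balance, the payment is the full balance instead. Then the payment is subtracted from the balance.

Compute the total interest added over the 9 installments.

# | Opening | Interest | Payment | End bal
1 | $44,535.15 | $446.00 | $8,997.00 | $35,984.15
2 | $35,984.15 | $446.00 | $7,287.00 | $29,143.15
3 | $29,143.15 | $446.00 | $5,918.00 | $23,671.15
4 | $23,671.15 | $446.00 | $5,077.00 | $19,040.15
5 | $19,040.15 | $446.00 | $5,077.00 | $14,409.15
6 | $14,409.15 | $446.00 | $5,077.00 | $9,778.15
7 | $9,778.15 | $446.00 | $5,077.00 | $5,147.15
8 | $5,147.15 | $446.00 | $5,077.00 | $516.15
9 | $516.15 | $446.00 | $962.15 | $0.00
Total interest: $446.00 + $446.00 + $446.00 + $446.00 + $446.00 + $446.00 + $446.00 + $446.00 + $446.00 = $4,014.00

$4,014.00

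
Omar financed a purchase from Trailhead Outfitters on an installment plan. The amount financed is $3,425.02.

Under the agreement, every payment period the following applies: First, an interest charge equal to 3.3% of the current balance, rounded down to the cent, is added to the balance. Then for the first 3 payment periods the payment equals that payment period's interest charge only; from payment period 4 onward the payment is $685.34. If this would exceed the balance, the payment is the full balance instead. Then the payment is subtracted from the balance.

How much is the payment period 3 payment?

$113.02

Payment period 1: $3,425.02 +$113.02 interest = $3,538.04; pay $113.02 → $3,425.02
Payment period 2: $3,425.02 +$113.02 interest = $3,538.04; pay $113.02 → $3,425.02
Payment period 3: $3,425.02 +$113.02 interest = $3,538.04; pay $113.02 → $3,425.02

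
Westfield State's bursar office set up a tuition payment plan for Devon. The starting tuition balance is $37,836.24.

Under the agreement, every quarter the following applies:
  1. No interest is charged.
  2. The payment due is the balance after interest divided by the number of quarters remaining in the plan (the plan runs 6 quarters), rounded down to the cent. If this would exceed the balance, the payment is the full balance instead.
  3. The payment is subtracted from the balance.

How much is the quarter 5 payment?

Quarter 1: opening $37,836.24; payment $6,306.04; balance $31,530.20
Quarter 2: opening $31,530.20; payment $6,306.04; balance $25,224.16
Quarter 3: opening $25,224.16; payment $6,306.04; balance $18,918.12
Quarter 4: opening $18,918.12; payment $6,306.04; balance $12,612.08
Quarter 5: opening $12,612.08; payment $6,306.04; balance $6,306.04

$6,306.04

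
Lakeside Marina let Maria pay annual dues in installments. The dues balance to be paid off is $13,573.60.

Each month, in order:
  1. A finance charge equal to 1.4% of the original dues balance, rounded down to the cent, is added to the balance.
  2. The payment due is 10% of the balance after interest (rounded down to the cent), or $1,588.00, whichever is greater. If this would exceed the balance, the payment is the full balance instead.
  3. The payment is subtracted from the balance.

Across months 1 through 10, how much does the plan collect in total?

# | Opening | Interest | Payment | End bal
1 | $13,573.60 | $190.03 | $1,588.00 | $12,175.63
2 | $12,175.63 | $190.03 | $1,588.00 | $10,777.66
3 | $10,777.66 | $190.03 | $1,588.00 | $9,379.69
4 | $9,379.69 | $190.03 | $1,588.00 | $7,981.72
5 | $7,981.72 | $190.03 | $1,588.00 | $6,583.75
6 | $6,583.75 | $190.03 | $1,588.00 | $5,185.78
7 | $5,185.78 | $190.03 | $1,588.00 | $3,787.81
8 | $3,787.81 | $190.03 | $1,588.00 | $2,389.84
9 | $2,389.84 | $190.03 | $1,588.00 | $991.87
10 | $991.87 | $190.03 | $1,181.90 | $0.00
Total paid: $15,473.90

$15,473.90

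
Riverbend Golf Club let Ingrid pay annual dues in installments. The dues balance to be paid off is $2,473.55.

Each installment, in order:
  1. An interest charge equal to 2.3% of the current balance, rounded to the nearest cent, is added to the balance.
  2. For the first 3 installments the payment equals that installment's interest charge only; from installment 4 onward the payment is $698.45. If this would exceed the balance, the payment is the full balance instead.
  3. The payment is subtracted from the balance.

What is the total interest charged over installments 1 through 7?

$308.34

Installment 1: $2,473.55 +$56.89 interest = $2,530.44; pay $56.89 → $2,473.55
Installment 2: $2,473.55 +$56.89 interest = $2,530.44; pay $56.89 → $2,473.55
Installment 3: $2,473.55 +$56.89 interest = $2,530.44; pay $56.89 → $2,473.55
Installment 4: $2,473.55 +$56.89 interest = $2,530.44; pay $698.45 → $1,831.99
Installment 5: $1,831.99 +$42.14 interest = $1,874.13; pay $698.45 → $1,175.68
Installment 6: $1,175.68 +$27.04 interest = $1,202.72; pay $698.45 → $504.27
Installment 7: $504.27 +$11.60 interest = $515.87; pay $515.87 → $0.00
Total interest: $56.89 + $56.89 + $56.89 + $56.89 + $42.14 + $27.04 + $11.60 = $308.34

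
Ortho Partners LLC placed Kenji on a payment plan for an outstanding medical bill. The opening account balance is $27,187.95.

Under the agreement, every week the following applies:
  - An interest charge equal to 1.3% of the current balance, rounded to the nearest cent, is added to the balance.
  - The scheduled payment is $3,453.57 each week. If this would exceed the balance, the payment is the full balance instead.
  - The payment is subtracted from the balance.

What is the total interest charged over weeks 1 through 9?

$1,685.26

Week 1: opening $27,187.95; interest $353.44 → $27,541.39; payment $3,453.57; balance $24,087.82
Week 2: opening $24,087.82; interest $313.14 → $24,400.96; payment $3,453.57; balance $20,947.39
Week 3: opening $20,947.39; interest $272.32 → $21,219.71; payment $3,453.57; balance $17,766.14
Week 4: opening $17,766.14; interest $230.96 → $17,997.10; payment $3,453.57; balance $14,543.53
Week 5: opening $14,543.53; interest $189.07 → $14,732.60; payment $3,453.57; balance $11,279.03
Week 6: opening $11,279.03; interest $146.63 → $11,425.66; payment $3,453.57; balance $7,972.09
Week 7: opening $7,972.09; interest $103.64 → $8,075.73; payment $3,453.57; balance $4,622.16
Week 8: opening $4,622.16; interest $60.09 → $4,682.25; payment $3,453.57; balance $1,228.68
Week 9: opening $1,228.68; interest $15.97 → $1,244.65; payment $1,244.65; balance $0.00
Total interest: $353.44 + $313.14 + $272.32 + $230.96 + $189.07 + $146.63 + $103.64 + $60.09 + $15.97 = $1,685.26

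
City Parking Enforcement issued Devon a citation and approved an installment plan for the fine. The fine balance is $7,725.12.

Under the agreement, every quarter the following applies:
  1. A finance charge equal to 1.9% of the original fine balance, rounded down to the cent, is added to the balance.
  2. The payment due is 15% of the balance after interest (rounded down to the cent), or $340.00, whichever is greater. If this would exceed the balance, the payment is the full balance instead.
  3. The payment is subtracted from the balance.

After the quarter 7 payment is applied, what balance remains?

$3,041.59

Quarter 1: $7,725.12 +$146.77 interest = $7,871.89; pay $1,180.78 → $6,691.11
Quarter 2: $6,691.11 +$146.77 interest = $6,837.88; pay $1,025.68 → $5,812.20
Quarter 3: $5,812.20 +$146.77 interest = $5,958.97; pay $893.84 → $5,065.13
Quarter 4: $5,065.13 +$146.77 interest = $5,211.90; pay $781.78 → $4,430.12
Quarter 5: $4,430.12 +$146.77 interest = $4,576.89; pay $686.53 → $3,890.36
Quarter 6: $3,890.36 +$146.77 interest = $4,037.13; pay $605.56 → $3,431.57
Quarter 7: $3,431.57 +$146.77 interest = $3,578.34; pay $536.75 → $3,041.59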